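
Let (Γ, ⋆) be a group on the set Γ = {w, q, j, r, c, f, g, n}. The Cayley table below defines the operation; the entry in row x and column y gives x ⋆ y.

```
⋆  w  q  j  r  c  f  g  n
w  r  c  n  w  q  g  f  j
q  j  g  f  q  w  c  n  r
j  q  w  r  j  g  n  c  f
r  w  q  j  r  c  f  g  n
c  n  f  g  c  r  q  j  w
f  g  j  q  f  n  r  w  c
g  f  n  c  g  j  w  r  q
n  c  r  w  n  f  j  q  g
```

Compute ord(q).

The identity element is r (its row matches the header).
q^1 = q
q^2 = q ⋆ q = g
q^3 = g ⋆ q = n
q^4 = n ⋆ q = r
The first power of q equal to the identity is q^4, so ord(q) = 4.

4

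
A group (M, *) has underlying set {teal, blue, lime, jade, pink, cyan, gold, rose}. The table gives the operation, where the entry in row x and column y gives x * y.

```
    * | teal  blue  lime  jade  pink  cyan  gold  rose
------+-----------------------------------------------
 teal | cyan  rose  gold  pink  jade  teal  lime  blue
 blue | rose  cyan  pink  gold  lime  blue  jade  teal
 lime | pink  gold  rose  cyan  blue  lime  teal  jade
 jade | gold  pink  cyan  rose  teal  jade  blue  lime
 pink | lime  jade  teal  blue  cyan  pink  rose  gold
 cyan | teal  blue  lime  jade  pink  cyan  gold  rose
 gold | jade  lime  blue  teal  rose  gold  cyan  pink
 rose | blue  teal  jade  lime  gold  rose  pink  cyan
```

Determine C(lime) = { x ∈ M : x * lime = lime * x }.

Compare row lime with column lime entry by entry.
rose * lime = jade = lime * rose, so rose commutes with lime.
gold * lime = blue but lime * gold = teal, so gold does not.
Collecting the elements that commute with lime: C(lime) = {cyan, jade, lime, rose}.

{cyan, jade, lime, rose}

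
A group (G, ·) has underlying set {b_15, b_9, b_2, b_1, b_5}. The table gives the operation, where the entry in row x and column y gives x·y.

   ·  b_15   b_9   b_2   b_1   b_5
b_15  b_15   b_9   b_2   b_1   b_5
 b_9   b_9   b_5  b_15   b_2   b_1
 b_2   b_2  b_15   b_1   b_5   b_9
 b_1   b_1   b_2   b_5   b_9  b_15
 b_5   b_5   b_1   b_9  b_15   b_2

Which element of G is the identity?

The identity e satisfies e·x = x for all x, so its row in the table reproduces the column headers.
Row b_15 reads: b_15, b_9, b_2, b_1, b_5 — exactly the header order. So b_15 is the identity.
(Structurally, G here is isomorphic to the cyclic group Z_5.)

b_15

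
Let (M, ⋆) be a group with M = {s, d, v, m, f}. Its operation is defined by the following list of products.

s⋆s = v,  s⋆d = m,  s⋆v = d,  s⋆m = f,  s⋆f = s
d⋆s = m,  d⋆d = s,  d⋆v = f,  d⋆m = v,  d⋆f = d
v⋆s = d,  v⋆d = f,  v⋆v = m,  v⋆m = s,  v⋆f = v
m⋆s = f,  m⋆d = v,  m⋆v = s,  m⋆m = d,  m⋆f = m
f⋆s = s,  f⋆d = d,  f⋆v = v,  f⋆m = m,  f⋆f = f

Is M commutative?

Check whether the table is symmetric across its main diagonal.
Every entry (row x, col y) equals the entry (row y, col x), so M is abelian.

Yes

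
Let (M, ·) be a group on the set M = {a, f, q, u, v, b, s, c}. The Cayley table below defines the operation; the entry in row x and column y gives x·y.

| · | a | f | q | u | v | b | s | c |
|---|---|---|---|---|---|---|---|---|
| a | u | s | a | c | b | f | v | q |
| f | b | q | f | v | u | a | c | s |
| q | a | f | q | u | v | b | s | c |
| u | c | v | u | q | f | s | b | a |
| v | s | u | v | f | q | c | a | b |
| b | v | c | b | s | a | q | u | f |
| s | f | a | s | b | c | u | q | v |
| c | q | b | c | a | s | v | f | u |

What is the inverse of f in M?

First locate the identity: row q matches the header, so q is the identity.
Scan row f for q: f·f = q. Hence f^(-1) = f.
(Structurally, M here is isomorphic to the dihedral group D_4.)

f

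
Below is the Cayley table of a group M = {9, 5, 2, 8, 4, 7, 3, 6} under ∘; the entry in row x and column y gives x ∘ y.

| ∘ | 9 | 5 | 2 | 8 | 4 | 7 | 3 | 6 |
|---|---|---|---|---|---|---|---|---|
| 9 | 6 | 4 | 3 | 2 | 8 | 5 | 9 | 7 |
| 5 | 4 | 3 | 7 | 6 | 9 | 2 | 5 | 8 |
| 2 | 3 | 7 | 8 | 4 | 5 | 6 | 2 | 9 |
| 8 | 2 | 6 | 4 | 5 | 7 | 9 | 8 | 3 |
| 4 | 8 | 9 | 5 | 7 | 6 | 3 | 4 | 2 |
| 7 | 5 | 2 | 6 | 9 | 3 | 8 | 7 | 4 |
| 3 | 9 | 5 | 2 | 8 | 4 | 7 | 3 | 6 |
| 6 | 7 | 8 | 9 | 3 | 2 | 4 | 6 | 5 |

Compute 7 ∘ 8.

9

Read row 7, column 8: 7 ∘ 8 = 9.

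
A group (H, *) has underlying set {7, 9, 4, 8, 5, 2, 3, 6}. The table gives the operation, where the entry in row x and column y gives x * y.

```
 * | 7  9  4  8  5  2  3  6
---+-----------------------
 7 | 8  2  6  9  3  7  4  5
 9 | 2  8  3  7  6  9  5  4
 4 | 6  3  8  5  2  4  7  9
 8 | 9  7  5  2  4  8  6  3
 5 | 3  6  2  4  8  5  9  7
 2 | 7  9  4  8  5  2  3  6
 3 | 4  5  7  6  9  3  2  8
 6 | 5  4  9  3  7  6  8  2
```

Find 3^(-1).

First locate the identity: row 2 matches the header, so 2 is the identity.
Scan row 3 for 2: 3 * 3 = 2. Hence 3^(-1) = 3.

3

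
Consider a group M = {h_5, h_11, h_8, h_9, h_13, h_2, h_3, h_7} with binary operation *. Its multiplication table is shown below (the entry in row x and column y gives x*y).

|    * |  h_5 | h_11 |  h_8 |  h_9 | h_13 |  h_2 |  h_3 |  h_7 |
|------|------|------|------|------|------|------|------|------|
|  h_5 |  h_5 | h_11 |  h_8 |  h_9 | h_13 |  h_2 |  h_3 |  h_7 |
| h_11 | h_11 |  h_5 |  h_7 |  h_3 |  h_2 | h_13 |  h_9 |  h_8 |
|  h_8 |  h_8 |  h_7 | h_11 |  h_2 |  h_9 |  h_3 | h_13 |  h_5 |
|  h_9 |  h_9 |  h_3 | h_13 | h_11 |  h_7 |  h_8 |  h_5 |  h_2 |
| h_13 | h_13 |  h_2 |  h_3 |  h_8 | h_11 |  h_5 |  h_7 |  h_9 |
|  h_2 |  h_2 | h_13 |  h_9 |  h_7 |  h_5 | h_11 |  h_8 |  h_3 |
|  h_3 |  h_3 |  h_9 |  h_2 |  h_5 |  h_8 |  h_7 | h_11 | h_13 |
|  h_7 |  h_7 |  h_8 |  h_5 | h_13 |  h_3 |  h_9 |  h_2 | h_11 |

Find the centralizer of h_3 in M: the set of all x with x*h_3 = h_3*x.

{h_11, h_3, h_5, h_9}

Compare row h_3 with column h_3 entry by entry.
h_11*h_3 = h_9 = h_3*h_11, so h_11 commutes with h_3.
h_2*h_3 = h_8 but h_3*h_2 = h_7, so h_2 does not.
Collecting the elements that commute with h_3: C(h_3) = {h_11, h_3, h_5, h_9}.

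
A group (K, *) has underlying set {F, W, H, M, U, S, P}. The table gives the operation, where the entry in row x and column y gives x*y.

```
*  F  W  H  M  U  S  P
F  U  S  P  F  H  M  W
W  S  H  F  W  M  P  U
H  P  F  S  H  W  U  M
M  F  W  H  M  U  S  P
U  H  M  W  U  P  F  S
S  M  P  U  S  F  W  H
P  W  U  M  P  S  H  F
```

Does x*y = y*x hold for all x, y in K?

Yes

Check whether the table is symmetric across its main diagonal.
Every entry (row x, col y) equals the entry (row y, col x), so K is abelian.
(In fact K ≅ the cyclic group Z_7.)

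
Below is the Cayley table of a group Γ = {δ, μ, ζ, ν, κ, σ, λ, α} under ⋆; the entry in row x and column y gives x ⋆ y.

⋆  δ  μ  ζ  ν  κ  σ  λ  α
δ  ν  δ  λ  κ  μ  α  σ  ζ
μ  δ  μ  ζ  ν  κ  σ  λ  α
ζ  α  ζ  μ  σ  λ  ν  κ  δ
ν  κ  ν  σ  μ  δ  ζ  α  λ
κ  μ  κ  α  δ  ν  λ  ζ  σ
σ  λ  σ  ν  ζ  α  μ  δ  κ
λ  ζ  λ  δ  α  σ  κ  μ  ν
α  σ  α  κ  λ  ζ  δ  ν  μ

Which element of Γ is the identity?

μ

The identity e satisfies e ⋆ x = x for all x, so its row in the table reproduces the column headers.
Row μ reads: δ, μ, ζ, ν, κ, σ, λ, α — exactly the header order. So μ is the identity.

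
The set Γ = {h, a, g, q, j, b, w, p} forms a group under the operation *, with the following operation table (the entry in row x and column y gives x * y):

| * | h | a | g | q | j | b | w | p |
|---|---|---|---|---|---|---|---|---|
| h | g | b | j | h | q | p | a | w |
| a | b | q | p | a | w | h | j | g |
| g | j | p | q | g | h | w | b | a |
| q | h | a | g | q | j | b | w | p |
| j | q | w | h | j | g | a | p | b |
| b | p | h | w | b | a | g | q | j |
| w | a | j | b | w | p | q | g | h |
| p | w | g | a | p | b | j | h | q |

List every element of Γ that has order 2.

Identity is q. Compute the order of each non-identity element by repeated multiplication:
  h: h → g → j → q  (order 4)
  a: a → q  (order 2)
  g: g → q  (order 2)
  j: j → g → h → q  (order 4)
  b: b → g → w → q  (order 4)
  w: w → g → b → q  (order 4)
  p: p → q  (order 2)
Elements of order 2: {a, g, p}.

{a, g, p}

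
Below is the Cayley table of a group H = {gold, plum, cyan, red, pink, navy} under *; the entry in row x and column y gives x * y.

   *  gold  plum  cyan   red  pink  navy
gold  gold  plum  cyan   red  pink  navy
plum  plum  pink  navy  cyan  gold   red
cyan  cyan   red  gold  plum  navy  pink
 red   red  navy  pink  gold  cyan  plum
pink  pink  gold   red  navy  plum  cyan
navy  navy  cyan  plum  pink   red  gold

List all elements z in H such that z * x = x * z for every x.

{gold}

An element z is central iff its row equals its column in the table.
For cyan: cyan * plum = red ≠ navy = plum * cyan, so cyan ∉ Z.
Checking each element this way leaves Z(H) = {gold}.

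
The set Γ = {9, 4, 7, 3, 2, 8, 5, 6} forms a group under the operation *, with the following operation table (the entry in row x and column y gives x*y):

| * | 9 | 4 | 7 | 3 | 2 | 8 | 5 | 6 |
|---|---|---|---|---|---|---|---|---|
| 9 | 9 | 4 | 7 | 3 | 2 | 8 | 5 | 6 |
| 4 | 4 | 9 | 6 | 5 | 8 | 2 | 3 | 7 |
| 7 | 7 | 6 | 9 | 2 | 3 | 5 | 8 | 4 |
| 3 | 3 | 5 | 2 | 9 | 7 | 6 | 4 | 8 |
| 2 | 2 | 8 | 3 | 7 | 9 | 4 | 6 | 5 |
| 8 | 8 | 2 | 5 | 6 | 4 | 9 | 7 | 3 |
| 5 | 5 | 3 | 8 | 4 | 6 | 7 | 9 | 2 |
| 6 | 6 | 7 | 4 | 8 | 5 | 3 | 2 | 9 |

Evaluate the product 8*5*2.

8*5 = 7
7*2 = 3

3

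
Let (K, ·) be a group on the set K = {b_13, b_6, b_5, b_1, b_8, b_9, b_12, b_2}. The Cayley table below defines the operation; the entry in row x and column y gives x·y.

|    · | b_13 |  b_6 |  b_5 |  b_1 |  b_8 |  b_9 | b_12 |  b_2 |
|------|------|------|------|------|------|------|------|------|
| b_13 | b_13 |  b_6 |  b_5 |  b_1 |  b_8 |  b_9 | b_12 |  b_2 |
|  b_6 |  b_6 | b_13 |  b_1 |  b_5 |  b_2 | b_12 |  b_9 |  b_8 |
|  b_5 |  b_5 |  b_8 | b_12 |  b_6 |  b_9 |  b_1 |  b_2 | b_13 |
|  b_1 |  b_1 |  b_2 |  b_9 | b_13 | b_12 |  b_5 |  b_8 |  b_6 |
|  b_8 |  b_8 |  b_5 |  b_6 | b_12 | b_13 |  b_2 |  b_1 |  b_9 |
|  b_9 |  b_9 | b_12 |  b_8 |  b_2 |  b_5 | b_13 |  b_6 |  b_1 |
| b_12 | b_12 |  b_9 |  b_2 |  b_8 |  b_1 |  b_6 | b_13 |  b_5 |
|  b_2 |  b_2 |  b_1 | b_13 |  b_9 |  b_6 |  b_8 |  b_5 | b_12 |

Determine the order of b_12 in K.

The identity element is b_13 (its row matches the header).
b_12^1 = b_12
b_12^2 = b_12·b_12 = b_13
The first power of b_12 equal to the identity is b_12^2, so ord(b_12) = 2.

2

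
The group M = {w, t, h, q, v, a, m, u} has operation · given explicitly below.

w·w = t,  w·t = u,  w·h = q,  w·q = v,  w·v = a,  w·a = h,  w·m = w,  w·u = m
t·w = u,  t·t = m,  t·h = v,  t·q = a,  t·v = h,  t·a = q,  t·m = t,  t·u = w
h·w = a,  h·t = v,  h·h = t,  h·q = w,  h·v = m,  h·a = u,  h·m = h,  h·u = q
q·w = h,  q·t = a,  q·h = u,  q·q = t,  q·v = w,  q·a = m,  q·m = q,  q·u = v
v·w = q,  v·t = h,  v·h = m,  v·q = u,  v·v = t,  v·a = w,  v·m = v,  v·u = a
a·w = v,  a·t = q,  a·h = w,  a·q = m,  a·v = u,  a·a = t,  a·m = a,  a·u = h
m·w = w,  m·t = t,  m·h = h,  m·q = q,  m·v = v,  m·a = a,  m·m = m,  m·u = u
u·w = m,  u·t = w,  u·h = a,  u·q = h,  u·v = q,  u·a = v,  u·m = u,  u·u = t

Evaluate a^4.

m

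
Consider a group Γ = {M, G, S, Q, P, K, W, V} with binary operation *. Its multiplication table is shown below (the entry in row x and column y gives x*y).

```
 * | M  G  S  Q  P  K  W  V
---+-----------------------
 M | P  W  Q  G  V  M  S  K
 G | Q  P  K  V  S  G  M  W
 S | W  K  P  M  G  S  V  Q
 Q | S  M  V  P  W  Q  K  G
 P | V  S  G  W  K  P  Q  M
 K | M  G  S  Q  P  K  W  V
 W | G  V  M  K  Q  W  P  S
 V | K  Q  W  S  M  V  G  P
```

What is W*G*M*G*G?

W*G = V
V*M = K
K*G = G
G*G = P
(Structurally, Γ here is isomorphic to the quaternion group Q_8.)

P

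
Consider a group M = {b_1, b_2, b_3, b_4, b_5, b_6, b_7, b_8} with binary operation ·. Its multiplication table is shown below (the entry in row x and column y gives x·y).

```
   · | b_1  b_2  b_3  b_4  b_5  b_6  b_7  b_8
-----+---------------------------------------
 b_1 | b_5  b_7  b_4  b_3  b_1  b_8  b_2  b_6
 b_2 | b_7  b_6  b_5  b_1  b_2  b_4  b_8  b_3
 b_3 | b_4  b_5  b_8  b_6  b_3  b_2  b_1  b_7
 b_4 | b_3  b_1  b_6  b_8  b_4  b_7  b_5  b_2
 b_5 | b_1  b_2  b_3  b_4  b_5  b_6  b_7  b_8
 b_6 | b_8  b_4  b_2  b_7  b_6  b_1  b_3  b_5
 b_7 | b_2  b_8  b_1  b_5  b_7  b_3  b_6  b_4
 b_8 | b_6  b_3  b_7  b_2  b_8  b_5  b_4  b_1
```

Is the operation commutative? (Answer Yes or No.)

Check whether the table is symmetric across its main diagonal.
Every entry (row x, col y) equals the entry (row y, col x), so M is abelian.

Yes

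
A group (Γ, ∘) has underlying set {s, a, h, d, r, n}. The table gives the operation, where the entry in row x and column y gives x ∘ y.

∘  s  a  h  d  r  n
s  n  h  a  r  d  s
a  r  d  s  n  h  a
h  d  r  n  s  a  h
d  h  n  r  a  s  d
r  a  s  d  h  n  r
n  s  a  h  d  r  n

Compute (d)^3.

n

d^1 = d
d^2 = d ∘ d = a
d^3 = a ∘ d = n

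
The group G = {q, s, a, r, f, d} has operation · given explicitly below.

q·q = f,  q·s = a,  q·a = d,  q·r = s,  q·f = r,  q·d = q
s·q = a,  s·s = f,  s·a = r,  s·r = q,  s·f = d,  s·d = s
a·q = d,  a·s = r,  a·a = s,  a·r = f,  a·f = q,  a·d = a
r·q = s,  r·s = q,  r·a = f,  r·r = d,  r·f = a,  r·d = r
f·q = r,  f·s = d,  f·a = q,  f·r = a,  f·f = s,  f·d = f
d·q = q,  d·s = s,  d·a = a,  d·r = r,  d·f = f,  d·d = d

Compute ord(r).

2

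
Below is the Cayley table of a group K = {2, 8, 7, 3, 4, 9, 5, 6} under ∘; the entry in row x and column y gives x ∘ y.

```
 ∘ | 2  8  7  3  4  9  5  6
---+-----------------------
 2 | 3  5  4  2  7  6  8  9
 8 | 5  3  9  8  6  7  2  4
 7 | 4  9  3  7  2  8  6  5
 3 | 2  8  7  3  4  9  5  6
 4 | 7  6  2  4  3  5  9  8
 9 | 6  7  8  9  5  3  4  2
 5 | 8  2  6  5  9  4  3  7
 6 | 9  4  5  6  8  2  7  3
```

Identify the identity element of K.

3

The identity e satisfies e ∘ x = x for all x, so its row in the table reproduces the column headers.
Row 3 reads: 2, 8, 7, 3, 4, 9, 5, 6 — exactly the header order. So 3 is the identity.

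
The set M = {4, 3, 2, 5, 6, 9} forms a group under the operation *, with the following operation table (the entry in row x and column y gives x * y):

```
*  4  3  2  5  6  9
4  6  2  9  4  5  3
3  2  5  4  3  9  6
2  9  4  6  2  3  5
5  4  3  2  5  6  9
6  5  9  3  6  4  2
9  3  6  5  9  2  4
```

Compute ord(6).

3

The identity element is 5 (its row matches the header).
6^1 = 6
6^2 = 6 * 6 = 4
6^3 = 4 * 6 = 5
The first power of 6 equal to the identity is 6^3, so ord(6) = 3.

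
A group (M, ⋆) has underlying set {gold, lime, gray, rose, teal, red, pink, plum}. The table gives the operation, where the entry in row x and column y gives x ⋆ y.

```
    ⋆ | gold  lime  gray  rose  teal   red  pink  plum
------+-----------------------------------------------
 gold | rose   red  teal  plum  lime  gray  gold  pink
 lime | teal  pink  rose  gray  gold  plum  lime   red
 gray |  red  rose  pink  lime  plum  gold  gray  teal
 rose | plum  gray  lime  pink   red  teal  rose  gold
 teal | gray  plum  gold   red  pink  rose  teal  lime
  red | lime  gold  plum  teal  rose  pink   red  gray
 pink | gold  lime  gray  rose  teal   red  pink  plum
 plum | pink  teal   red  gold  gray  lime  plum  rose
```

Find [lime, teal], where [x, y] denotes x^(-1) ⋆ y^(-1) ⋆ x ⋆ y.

rose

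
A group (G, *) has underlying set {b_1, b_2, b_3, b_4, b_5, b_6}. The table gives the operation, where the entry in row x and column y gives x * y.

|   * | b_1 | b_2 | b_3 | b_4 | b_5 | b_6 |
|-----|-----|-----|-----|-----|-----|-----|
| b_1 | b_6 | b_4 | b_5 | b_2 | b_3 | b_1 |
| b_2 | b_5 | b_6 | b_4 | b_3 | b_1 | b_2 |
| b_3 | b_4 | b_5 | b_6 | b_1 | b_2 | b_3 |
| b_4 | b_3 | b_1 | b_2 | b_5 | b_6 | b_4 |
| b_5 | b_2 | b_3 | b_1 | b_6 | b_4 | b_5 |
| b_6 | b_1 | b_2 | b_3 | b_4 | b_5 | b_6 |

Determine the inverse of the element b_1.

First locate the identity: row b_6 matches the header, so b_6 is the identity.
Scan row b_1 for b_6: b_1 * b_1 = b_6. Hence b_1^(-1) = b_1.
(Structurally, G here is isomorphic to the symmetric group S_3.)

b_1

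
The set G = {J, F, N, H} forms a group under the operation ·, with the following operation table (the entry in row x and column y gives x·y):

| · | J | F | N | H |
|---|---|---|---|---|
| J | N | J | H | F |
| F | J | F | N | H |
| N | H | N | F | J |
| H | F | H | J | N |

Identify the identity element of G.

F

The identity e satisfies e·x = x for all x, so its row in the table reproduces the column headers.
Row F reads: J, F, N, H — exactly the header order. So F is the identity.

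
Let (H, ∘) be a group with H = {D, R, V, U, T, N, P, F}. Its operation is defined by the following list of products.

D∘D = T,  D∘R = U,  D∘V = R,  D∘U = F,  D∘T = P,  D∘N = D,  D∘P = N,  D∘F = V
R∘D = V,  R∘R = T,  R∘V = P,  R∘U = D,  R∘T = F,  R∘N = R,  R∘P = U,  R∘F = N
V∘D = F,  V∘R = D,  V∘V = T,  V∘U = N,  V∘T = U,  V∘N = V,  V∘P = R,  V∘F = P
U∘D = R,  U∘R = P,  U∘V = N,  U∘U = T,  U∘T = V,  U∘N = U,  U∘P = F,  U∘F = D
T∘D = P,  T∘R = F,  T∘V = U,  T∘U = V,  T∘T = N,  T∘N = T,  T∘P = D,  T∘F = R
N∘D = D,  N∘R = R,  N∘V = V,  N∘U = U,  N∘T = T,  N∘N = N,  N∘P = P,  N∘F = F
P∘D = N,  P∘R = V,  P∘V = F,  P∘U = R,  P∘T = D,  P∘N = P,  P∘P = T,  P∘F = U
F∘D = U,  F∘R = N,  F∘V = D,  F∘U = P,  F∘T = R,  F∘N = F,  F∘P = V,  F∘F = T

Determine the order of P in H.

4

The identity element is N (its row matches the header).
P^1 = P
P^2 = P ∘ P = T
P^3 = T ∘ P = D
P^4 = D ∘ P = N
The first power of P equal to the identity is P^4, so ord(P) = 4.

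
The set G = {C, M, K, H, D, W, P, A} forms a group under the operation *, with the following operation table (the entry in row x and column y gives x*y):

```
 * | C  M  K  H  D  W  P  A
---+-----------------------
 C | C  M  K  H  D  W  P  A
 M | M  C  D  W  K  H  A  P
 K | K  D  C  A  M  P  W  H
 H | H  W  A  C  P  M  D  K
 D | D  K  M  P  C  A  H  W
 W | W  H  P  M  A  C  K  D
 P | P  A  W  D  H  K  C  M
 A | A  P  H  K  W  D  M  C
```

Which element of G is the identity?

C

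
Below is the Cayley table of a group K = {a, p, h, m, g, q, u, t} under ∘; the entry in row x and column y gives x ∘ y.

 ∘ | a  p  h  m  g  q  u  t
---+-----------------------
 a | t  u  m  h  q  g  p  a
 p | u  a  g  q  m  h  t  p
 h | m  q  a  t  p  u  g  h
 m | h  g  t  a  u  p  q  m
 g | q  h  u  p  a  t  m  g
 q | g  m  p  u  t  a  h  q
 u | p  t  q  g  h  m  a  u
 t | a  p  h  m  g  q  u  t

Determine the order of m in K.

4

The identity element is t (its row matches the header).
m^1 = m
m^2 = m ∘ m = a
m^3 = a ∘ m = h
m^4 = h ∘ m = t
The first power of m equal to the identity is m^4, so ord(m) = 4.
(Structurally, K here is isomorphic to the quaternion group Q_8.)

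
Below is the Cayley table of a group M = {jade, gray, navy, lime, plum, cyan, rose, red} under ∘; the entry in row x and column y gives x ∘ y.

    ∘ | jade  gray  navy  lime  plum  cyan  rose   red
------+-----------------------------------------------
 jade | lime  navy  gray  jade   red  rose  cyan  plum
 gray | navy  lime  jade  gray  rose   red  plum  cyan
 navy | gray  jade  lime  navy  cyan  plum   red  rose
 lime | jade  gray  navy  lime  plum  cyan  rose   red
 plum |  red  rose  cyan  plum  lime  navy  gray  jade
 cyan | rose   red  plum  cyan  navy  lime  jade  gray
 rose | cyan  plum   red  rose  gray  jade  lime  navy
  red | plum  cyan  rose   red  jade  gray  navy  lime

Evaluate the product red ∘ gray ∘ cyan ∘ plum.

plum

red ∘ gray = cyan
cyan ∘ cyan = lime
lime ∘ plum = plum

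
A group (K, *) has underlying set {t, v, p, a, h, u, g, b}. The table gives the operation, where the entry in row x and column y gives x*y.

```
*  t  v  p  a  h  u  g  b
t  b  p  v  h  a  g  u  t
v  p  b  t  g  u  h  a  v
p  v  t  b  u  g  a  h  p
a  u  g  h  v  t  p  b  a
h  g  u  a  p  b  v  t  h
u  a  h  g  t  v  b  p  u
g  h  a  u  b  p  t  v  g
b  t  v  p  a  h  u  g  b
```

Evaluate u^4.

u^1 = u
u^2 = u*u = b
u^3 = b*u = u
u^4 = u*u = b
(Structurally, K here is isomorphic to the dihedral group D_4.)

b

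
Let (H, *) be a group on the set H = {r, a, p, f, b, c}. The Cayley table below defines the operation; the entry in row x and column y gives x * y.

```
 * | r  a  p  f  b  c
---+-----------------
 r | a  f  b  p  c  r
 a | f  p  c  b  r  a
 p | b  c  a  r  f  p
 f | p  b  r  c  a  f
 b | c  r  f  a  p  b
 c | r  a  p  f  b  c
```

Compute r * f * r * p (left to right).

r * f = p
p * r = b
b * p = f

f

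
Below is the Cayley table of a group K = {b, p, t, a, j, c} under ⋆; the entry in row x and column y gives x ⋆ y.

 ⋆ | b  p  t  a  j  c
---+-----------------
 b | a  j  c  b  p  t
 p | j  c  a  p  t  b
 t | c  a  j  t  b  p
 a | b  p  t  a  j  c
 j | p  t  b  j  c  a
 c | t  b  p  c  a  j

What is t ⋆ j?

Read row t, column j: t ⋆ j = b.

b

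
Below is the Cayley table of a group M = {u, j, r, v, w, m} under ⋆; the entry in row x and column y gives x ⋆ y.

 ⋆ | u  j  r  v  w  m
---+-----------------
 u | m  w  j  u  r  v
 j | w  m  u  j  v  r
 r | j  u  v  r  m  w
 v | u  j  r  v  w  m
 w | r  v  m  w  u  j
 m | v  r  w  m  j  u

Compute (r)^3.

r

r^1 = r
r^2 = r ⋆ r = v
r^3 = v ⋆ r = r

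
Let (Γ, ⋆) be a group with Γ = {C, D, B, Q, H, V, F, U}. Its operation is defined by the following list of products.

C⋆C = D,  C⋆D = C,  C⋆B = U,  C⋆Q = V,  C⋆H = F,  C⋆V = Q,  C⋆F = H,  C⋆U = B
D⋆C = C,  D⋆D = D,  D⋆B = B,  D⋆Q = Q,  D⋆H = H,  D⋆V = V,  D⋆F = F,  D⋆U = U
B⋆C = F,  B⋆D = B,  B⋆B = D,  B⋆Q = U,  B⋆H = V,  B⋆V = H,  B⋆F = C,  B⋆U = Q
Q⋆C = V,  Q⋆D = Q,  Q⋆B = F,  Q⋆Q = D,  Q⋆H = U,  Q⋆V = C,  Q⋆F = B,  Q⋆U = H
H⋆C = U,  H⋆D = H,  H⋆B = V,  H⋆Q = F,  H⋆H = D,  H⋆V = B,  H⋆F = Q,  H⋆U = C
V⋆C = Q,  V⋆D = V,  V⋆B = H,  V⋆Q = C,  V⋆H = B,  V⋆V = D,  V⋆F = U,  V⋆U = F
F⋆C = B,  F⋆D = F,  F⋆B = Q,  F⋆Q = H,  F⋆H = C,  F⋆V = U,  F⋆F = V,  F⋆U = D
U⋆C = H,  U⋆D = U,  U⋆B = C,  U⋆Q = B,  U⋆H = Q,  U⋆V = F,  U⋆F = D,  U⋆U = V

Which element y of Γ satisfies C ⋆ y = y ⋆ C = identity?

First locate the identity: row D matches the header, so D is the identity.
Scan row C for D: C ⋆ C = D. Hence C^(-1) = C.
(Structurally, Γ here is isomorphic to the dihedral group D_4.)

C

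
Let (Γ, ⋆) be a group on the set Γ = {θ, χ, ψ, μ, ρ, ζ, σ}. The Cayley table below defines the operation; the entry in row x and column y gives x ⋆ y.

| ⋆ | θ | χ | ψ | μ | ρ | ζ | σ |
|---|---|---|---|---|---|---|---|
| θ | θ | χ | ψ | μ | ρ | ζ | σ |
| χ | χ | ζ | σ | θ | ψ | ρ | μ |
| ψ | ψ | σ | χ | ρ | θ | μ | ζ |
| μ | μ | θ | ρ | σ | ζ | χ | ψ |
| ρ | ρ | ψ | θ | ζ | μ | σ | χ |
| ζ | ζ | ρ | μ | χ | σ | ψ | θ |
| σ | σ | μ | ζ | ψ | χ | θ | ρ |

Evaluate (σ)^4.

σ^1 = σ
σ^2 = σ ⋆ σ = ρ
σ^3 = ρ ⋆ σ = χ
σ^4 = χ ⋆ σ = μ
(Structurally, Γ here is isomorphic to the cyclic group Z_7.)

μ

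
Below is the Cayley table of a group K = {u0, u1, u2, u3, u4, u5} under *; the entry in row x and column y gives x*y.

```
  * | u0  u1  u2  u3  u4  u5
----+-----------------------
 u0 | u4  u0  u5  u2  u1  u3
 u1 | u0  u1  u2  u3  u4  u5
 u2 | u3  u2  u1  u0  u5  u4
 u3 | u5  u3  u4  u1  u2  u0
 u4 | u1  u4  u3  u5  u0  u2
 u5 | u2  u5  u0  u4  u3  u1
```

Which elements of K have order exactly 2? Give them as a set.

Identity is u1. Compute the order of each non-identity element by repeated multiplication:
  u0: u0 → u4 → u1  (order 3)
  u2: u2 → u1  (order 2)
  u3: u3 → u1  (order 2)
  u4: u4 → u0 → u1  (order 3)
  u5: u5 → u1  (order 2)
Elements of order 2: {u2, u3, u5}.

{u2, u3, u5}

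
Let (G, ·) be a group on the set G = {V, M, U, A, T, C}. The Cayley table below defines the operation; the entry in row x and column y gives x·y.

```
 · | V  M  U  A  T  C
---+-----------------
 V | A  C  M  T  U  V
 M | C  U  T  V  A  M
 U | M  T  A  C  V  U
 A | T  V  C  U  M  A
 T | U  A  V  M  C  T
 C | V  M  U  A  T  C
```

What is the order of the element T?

The identity element is C (its row matches the header).
T^1 = T
T^2 = T·T = C
The first power of T equal to the identity is T^2, so ord(T) = 2.

2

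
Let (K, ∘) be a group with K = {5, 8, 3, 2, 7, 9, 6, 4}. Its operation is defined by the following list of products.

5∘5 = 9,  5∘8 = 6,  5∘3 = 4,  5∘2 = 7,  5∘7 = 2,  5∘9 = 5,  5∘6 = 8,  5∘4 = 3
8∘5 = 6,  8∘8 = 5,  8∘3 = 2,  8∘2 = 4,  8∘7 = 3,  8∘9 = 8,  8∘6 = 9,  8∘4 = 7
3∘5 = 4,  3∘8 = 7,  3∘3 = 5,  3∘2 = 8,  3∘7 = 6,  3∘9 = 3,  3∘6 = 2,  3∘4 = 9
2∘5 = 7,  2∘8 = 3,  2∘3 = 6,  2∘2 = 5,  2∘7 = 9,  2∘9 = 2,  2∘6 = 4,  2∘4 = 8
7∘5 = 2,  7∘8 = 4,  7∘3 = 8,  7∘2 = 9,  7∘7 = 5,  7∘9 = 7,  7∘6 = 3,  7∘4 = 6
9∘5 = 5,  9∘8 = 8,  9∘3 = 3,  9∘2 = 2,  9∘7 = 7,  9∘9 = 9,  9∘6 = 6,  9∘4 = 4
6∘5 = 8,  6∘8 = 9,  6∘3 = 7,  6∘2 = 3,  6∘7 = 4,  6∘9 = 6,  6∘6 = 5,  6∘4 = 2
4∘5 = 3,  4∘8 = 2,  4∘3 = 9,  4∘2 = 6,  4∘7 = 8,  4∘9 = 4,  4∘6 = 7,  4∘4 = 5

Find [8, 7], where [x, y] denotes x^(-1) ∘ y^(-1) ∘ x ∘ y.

5

Identity is 9; from the table 8^(-1) = 6 and 7^(-1) = 2.
6 ∘ 2 = 3
3 ∘ 8 = 7
7 ∘ 7 = 5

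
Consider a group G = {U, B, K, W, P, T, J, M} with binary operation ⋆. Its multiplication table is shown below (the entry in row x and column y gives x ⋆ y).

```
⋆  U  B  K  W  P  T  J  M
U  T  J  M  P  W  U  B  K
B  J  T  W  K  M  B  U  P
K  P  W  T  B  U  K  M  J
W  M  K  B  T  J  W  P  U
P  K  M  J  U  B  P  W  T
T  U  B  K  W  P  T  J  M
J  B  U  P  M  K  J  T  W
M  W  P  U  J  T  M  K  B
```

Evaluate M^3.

P

M^1 = M
M^2 = M ⋆ M = B
M^3 = B ⋆ M = P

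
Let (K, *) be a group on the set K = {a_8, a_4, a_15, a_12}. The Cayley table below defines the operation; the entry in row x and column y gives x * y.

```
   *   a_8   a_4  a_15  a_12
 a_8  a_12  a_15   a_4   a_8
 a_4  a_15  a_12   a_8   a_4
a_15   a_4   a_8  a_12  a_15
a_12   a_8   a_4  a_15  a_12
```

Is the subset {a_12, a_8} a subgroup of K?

{a_12, a_8} contains the identity a_12.
Checking products: every product of two elements of {a_12, a_8} (read from the table) lies in {a_12, a_8}, so the set is closed.
In a finite group, a nonempty closed subset is a subgroup. So {a_12, a_8} ≤ K.

Yes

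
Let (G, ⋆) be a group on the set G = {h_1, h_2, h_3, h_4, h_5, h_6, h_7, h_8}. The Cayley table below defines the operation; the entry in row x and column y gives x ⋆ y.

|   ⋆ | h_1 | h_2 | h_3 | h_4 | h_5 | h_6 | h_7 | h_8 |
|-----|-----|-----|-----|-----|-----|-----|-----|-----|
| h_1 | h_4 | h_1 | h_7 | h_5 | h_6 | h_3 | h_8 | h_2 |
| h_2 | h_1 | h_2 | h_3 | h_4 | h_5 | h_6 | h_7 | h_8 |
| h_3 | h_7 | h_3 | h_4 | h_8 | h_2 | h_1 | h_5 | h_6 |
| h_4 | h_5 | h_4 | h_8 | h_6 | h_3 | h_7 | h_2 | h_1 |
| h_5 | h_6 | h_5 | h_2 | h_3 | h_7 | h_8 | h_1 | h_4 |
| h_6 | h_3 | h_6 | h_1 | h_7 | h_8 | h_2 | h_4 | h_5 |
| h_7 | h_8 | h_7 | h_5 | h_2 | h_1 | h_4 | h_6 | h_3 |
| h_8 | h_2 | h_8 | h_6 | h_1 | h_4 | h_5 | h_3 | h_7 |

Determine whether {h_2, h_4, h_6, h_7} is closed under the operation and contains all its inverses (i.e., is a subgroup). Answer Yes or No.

{h_2, h_4, h_6, h_7} contains the identity h_2.
Checking products: every product of two elements of {h_2, h_4, h_6, h_7} (read from the table) lies in {h_2, h_4, h_6, h_7}, so the set is closed.
In a finite group, a nonempty closed subset is a subgroup. So {h_2, h_4, h_6, h_7} ≤ G.

Yes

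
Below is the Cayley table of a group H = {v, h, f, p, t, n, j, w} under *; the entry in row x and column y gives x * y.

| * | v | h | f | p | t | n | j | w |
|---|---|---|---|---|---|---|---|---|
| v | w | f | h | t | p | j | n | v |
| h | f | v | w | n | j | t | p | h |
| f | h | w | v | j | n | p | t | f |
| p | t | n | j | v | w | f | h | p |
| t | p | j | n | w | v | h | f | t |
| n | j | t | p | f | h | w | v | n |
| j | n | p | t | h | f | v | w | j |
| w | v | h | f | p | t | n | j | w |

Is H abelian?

Yes

Check whether the table is symmetric across its main diagonal.
Every entry (row x, col y) equals the entry (row y, col x), so H is abelian.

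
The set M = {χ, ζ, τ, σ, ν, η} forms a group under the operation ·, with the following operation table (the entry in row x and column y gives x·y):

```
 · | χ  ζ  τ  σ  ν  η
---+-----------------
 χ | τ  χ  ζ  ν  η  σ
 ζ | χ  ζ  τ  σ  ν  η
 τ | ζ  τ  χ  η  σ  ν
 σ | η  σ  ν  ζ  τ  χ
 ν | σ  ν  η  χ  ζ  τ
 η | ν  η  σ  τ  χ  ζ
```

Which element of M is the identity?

ζ

The identity e satisfies e·x = x for all x, so its row in the table reproduces the column headers.
Row ζ reads: χ, ζ, τ, σ, ν, η — exactly the header order. So ζ is the identity.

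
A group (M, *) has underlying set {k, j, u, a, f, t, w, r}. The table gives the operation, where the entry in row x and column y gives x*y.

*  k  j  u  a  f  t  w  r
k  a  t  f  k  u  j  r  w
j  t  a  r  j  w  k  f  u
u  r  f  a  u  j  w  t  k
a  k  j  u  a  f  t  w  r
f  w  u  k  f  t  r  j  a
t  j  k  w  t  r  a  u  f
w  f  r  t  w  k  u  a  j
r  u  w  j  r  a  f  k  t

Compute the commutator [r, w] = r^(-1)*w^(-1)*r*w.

Identity is a; from the table r^(-1) = f and w^(-1) = w.
f*w = j
j*r = u
u*w = t

t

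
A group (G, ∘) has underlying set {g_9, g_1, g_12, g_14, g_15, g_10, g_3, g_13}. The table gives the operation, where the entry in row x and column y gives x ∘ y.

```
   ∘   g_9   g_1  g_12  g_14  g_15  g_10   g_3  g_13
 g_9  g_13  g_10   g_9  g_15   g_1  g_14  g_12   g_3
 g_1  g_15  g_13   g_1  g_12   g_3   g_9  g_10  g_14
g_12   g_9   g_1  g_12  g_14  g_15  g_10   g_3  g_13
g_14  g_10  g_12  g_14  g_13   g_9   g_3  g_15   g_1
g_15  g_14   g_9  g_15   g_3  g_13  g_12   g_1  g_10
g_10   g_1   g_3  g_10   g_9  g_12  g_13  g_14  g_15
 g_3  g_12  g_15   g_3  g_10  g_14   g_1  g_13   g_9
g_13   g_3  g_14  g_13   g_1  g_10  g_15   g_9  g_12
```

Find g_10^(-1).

g_15

First locate the identity: row g_12 matches the header, so g_12 is the identity.
Scan row g_10 for g_12: g_10 ∘ g_15 = g_12. Hence g_10^(-1) = g_15.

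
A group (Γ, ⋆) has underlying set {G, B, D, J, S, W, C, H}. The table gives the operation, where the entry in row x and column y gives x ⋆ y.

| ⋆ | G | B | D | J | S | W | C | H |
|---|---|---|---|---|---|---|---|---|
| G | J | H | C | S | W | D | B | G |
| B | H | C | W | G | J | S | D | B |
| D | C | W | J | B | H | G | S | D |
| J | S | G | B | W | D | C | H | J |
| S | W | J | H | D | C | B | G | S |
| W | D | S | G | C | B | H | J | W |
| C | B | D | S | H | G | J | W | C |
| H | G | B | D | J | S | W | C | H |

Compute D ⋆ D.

J

Read row D, column D: D ⋆ D = J.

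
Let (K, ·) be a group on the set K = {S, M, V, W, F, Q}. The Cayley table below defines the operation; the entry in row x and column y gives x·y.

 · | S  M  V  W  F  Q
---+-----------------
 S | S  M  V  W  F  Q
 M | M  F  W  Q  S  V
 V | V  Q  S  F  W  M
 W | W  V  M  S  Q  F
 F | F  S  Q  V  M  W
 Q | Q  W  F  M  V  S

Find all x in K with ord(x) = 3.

Identity is S. Compute the order of each non-identity element by repeated multiplication:
  M: M → F → S  (order 3)
  V: V → S  (order 2)
  W: W → S  (order 2)
  F: F → M → S  (order 3)
  Q: Q → S  (order 2)
Elements of order 3: {F, M}.

{F, M}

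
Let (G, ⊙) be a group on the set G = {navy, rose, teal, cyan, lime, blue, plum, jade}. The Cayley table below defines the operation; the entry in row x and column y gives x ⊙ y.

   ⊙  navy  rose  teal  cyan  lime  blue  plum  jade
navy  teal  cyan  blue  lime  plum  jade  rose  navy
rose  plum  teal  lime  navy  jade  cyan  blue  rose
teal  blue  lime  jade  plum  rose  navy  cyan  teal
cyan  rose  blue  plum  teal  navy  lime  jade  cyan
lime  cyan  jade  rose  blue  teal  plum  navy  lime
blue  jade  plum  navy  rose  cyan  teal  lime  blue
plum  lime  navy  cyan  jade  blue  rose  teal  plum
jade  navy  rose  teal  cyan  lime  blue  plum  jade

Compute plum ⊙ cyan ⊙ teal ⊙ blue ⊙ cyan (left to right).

lime

plum ⊙ cyan = jade
jade ⊙ teal = teal
teal ⊙ blue = navy
navy ⊙ cyan = lime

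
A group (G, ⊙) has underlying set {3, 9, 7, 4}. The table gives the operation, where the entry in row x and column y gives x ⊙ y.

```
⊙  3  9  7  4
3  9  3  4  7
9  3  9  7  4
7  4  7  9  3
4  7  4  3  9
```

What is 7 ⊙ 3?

Read row 7, column 3: 7 ⊙ 3 = 4.

4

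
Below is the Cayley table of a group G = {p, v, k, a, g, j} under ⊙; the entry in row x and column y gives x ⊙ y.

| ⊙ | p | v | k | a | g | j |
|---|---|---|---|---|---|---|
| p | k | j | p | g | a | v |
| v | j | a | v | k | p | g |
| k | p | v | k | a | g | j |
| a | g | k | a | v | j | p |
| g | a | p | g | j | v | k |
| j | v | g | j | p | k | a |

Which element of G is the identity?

The identity e satisfies e ⊙ x = x for all x, so its row in the table reproduces the column headers.
Row k reads: p, v, k, a, g, j — exactly the header order. So k is the identity.

k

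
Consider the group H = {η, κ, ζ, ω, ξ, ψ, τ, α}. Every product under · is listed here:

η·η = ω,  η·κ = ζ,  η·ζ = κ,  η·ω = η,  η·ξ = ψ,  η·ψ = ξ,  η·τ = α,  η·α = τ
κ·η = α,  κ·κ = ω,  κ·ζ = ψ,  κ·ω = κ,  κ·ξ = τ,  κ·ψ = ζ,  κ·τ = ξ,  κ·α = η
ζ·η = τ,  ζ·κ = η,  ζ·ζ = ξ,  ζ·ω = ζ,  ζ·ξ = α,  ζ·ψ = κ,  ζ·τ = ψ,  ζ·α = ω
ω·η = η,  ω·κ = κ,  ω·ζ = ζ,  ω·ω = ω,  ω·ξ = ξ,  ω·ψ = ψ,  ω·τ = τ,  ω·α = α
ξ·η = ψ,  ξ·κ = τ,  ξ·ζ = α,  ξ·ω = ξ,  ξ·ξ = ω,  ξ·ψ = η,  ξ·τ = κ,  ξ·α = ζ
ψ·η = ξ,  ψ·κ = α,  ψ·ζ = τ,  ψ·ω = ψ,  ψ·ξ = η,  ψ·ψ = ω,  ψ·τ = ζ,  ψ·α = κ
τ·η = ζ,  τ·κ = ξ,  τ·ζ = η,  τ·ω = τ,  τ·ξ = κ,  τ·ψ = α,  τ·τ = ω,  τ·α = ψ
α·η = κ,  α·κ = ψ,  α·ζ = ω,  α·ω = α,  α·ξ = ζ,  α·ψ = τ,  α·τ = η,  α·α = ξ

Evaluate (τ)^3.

τ^1 = τ
τ^2 = τ·τ = ω
τ^3 = ω·τ = τ
(Structurally, H here is isomorphic to the dihedral group D_4.)

τ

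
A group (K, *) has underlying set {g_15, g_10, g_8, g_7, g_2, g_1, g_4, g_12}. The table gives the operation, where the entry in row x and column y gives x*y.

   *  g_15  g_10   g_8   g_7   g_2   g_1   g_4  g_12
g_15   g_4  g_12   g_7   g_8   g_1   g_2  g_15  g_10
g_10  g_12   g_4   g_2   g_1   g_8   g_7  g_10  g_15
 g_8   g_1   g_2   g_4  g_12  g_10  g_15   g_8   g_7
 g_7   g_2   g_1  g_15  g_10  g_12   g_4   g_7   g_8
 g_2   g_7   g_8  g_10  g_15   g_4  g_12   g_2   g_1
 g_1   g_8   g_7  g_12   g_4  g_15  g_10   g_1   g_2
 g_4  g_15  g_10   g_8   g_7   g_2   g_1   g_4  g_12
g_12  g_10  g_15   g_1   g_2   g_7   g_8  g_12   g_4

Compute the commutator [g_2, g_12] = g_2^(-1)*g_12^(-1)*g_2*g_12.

g_10

Identity is g_4; from the table g_2^(-1) = g_2 and g_12^(-1) = g_12.
g_2*g_12 = g_1
g_1*g_2 = g_15
g_15*g_12 = g_10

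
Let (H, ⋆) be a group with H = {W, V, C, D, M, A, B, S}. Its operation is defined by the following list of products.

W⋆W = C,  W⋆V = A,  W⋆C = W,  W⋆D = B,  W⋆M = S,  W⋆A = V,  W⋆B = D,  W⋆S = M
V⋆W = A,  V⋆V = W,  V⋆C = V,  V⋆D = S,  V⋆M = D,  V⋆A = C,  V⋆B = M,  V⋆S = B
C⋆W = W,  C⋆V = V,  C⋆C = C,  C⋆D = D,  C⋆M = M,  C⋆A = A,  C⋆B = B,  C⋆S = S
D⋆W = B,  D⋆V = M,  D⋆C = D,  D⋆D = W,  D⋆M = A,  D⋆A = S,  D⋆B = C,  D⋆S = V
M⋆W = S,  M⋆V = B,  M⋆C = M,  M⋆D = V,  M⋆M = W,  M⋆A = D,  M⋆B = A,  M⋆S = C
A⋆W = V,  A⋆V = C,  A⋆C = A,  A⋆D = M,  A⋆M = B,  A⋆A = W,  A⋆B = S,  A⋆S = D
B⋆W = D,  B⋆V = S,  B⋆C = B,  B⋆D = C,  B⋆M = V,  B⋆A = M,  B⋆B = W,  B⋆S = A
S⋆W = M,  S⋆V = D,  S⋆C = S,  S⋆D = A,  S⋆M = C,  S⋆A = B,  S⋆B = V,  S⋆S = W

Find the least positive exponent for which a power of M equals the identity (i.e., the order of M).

The identity element is C (its row matches the header).
M^1 = M
M^2 = M ⋆ M = W
M^3 = W ⋆ M = S
M^4 = S ⋆ M = C
The first power of M equal to the identity is M^4, so ord(M) = 4.
(Structurally, H here is isomorphic to the quaternion group Q_8.)

4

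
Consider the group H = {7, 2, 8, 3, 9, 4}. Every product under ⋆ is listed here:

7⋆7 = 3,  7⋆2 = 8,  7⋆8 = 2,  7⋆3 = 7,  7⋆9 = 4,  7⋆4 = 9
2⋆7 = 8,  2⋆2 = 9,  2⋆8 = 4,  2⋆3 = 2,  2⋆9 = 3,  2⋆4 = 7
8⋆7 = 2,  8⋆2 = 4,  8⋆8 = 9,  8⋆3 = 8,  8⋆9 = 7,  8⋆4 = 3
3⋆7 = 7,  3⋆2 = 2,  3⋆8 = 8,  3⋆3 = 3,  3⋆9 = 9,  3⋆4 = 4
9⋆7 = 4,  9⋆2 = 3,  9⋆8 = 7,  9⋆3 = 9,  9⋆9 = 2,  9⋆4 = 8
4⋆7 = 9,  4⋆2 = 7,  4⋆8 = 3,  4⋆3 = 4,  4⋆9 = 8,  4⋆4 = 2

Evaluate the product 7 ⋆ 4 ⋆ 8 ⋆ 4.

7 ⋆ 4 = 9
9 ⋆ 8 = 7
7 ⋆ 4 = 9

9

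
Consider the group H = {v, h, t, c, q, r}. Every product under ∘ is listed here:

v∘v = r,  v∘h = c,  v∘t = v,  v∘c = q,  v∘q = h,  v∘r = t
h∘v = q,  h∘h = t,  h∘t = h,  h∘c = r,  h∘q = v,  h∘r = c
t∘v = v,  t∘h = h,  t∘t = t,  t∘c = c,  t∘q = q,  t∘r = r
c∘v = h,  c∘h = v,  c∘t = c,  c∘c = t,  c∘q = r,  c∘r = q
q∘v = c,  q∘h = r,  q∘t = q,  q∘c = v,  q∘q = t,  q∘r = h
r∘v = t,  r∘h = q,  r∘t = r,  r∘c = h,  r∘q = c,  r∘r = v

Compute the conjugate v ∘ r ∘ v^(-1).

r

The identity is t. In row v, the entry t sits in column r, so v^(-1) = r.
v ∘ r = t
t ∘ r = r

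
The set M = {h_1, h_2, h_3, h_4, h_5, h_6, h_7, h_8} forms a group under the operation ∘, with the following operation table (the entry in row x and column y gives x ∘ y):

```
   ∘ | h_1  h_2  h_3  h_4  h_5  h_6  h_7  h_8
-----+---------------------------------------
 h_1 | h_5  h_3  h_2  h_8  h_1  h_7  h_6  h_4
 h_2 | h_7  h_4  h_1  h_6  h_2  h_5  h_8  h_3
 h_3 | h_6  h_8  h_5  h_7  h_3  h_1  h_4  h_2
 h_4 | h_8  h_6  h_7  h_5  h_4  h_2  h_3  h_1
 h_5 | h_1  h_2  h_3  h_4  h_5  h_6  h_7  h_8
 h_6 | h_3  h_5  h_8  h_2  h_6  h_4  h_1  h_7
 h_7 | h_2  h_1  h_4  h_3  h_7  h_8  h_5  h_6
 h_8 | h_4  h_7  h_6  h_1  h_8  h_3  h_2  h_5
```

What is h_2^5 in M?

h_2^1 = h_2
h_2^2 = h_2 ∘ h_2 = h_4
h_2^3 = h_4 ∘ h_2 = h_6
h_2^4 = h_6 ∘ h_2 = h_5
h_2^5 = h_5 ∘ h_2 = h_2

h_2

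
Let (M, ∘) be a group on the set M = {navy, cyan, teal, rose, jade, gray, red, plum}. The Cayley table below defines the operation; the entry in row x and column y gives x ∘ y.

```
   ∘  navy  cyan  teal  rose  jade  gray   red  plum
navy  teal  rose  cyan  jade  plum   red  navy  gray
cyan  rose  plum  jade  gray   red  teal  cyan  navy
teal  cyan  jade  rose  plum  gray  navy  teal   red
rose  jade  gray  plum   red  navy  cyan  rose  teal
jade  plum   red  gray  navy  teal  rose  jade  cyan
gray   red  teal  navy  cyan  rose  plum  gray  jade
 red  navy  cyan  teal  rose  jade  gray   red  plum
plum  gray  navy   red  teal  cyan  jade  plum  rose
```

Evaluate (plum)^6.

plum^1 = plum
plum^2 = plum ∘ plum = rose
plum^3 = rose ∘ plum = teal
plum^4 = teal ∘ plum = red
plum^5 = red ∘ plum = plum
plum^6 = plum ∘ plum = rose

rose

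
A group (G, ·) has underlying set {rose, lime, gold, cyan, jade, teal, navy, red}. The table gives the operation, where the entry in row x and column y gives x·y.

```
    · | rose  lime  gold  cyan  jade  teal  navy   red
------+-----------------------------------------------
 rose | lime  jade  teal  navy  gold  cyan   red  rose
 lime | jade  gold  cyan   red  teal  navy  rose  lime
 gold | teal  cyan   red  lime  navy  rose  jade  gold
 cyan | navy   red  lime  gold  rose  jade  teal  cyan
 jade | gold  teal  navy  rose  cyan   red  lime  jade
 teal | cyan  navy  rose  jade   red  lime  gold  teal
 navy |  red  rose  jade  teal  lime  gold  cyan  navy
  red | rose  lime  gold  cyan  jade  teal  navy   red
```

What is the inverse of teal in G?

jade

First locate the identity: row red matches the header, so red is the identity.
Scan row teal for red: teal·jade = red. Hence teal^(-1) = jade.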